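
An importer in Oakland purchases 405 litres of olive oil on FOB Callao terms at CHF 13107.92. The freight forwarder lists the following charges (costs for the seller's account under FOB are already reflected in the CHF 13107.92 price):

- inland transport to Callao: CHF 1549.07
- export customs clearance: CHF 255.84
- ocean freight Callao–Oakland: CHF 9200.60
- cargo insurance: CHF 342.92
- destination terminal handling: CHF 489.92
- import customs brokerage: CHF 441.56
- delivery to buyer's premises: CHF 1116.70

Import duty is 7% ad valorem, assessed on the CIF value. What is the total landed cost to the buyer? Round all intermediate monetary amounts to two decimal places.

Total landed cost: CHF 26285.22

FOB: the seller bears costs until goods are on board at the origin port; the buyer bears freight, insurance and all costs thereafter.
Already in the invoice (seller's account under FOB): inland to port, export clearance — exclude.
CIF value = FOB price + freight + insurance = 13107.92 + 9200.60 + 342.92 = 22651.44
Import duty = 22651.44 × 7% = 1585.60
Buyer bears: freight 9200.60 + insurance 342.92 + destination terminal 489.92 + brokerage 441.56 + delivery 1116.70 + duty 1585.60 = 13177.30
Landed cost = invoice 13107.92 + 13177.30 = 26285.22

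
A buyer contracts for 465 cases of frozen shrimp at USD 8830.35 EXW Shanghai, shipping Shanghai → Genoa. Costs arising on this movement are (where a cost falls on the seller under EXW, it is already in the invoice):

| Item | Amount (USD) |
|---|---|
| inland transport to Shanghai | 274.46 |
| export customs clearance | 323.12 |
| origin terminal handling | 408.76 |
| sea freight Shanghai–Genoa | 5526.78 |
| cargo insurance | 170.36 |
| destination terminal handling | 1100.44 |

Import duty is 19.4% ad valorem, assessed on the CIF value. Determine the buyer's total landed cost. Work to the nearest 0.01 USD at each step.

Total landed cost: USD 19647.83

EXW: the seller makes goods available at their premises; the buyer bears all onward costs.
CIF value = EXW price + inland to port + export clearance + origin terminal + freight + insurance = 8830.35 + 274.46 + 323.12 + 408.76 + 5526.78 + 170.36 = 15533.83
Import duty = 15533.83 × 19.4% = 3013.56
Buyer bears: inland to port 274.46 + export clearance 323.12 + origin terminal 408.76 + freight 5526.78 + insurance 170.36 + destination terminal 1100.44 + duty 3013.56 = 10817.48
Landed cost = invoice 8830.35 + 10817.48 = 19647.83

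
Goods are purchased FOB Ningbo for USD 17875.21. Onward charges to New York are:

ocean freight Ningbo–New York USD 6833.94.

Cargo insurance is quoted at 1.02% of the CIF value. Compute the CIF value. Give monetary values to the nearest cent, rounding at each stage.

Let C be the CIF value. C = FOB price + freight + 1.02% × C
C − 1.02% × C = 17875.21 + 6833.94
0.9898 × C = 24709.15
C = 24709.15 / 0.9898 = 24963.78
Insurance premium = 1.02% × 24963.78 = 254.63

CIF value: USD 24963.78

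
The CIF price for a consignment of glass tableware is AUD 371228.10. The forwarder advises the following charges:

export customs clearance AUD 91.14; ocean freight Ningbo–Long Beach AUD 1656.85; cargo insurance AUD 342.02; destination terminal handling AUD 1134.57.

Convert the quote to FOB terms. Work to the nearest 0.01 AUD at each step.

FOB price: AUD 369229.23

Not relevant to the conversion: export clearance — on the seller under both CIF and FOB; already in the CIF price and stays in the FOB price. destination terminal — on the buyer under both terms; not part of either seller's price.
From CIF to FOB, the seller no longer bears: freight, insurance.
FOB price = 371228.10 − 1656.85 − 342.02 = 369229.23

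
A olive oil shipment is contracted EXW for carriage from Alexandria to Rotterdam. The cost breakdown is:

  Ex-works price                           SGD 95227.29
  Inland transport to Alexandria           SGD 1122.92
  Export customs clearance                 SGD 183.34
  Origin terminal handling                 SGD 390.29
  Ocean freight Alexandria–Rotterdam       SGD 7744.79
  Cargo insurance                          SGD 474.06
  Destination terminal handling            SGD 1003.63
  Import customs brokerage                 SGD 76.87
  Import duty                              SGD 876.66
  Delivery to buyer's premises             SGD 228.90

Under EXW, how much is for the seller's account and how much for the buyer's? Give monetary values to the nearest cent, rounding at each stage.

EXW: the seller makes goods available at their premises; the buyer bears all onward costs.
Seller's account: goods 95227.29 = 95227.29
Buyer's account: inland to port 1122.92 + export clearance 183.34 + origin terminal 390.29 + freight 7744.79 + insurance 474.06 + destination terminal 1003.63 + brokerage 76.87 + duty 876.66 + delivery 228.90 = 12101.46

Seller: SGD 95227.29; buyer: SGD 12101.46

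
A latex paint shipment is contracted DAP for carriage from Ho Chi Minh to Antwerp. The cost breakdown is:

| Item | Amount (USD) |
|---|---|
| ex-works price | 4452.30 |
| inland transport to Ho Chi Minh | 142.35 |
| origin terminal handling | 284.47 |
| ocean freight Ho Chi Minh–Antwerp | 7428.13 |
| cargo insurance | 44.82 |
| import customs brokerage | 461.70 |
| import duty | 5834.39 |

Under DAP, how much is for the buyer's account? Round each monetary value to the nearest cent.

DAP: the seller bears all costs to the named destination except import duty and clearance.
Seller's account: goods 4452.30 + inland to port 142.35 + origin terminal 284.47 + freight 7428.13 + insurance 44.82 = 12352.07
Buyer's account: brokerage 461.70 + duty 5834.39 = 6296.09

Buyer's account: USD 6296.09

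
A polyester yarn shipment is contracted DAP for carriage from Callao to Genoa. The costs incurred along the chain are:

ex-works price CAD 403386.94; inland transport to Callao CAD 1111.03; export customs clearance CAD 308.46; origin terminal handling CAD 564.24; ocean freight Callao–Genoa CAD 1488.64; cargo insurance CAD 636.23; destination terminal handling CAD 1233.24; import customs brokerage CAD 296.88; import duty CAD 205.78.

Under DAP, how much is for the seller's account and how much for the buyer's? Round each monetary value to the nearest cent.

DAP: the seller bears all costs to the named destination except import duty and clearance.
Seller's account: goods 403386.94 + inland to port 1111.03 + export clearance 308.46 + origin terminal 564.24 + freight 1488.64 + insurance 636.23 + destination terminal 1233.24 = 408728.78
Buyer's account: brokerage 296.88 + duty 205.78 = 502.66

Seller: CAD 408728.78; buyer: CAD 502.66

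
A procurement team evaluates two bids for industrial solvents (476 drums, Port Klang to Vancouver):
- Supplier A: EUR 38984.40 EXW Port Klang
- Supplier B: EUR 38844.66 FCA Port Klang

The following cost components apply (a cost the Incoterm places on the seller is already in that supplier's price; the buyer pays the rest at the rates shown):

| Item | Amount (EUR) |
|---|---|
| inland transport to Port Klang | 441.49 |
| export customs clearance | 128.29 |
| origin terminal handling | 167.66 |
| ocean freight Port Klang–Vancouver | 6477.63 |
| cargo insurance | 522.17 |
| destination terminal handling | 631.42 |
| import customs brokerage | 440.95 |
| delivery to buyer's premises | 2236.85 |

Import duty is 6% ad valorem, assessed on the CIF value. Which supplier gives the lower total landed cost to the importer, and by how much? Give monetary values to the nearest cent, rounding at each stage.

Supplier A (EXW):
CIF value = EXW price + inland to port + export clearance + origin terminal + freight + insurance = 38984.40 + 441.49 + 128.29 + 167.66 + 6477.63 + 522.17 = 46721.64
Import duty = 46721.64 × 6% = 2803.30
Buyer bears (A): 441.49 + 128.29 + 167.66 + 6477.63 + 522.17 + 631.42 + 440.95 + 2236.85 = 11046.46
Landed cost (A) = invoice 38984.40 + 11046.46 + duty 2803.30 = 52834.16
Supplier B (FCA):
CIF value = FCA price + origin terminal + freight + insurance = 38844.66 + 167.66 + 6477.63 + 522.17 = 46012.12
Import duty = 46012.12 × 6% = 2760.73
Buyer bears (B): 167.66 + 6477.63 + 522.17 + 631.42 + 440.95 + 2236.85 = 10476.68
Landed cost (B) = invoice 38844.66 + 10476.68 + duty 2760.73 = 52082.07
Difference = |52834.16 − 52082.07| = 752.09

Supplier B is cheaper by EUR 752.09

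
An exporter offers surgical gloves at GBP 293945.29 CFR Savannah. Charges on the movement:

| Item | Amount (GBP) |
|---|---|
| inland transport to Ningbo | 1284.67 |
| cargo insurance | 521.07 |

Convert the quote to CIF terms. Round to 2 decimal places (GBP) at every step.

CIF price: GBP 294466.36

Not relevant to the conversion: inland to port — on the seller under both CFR and CIF; already in the CFR price and stays in the CIF price.
From CFR to CIF, the seller additionally bears: insurance.
CIF price = 293945.29 + 521.07 = 294466.36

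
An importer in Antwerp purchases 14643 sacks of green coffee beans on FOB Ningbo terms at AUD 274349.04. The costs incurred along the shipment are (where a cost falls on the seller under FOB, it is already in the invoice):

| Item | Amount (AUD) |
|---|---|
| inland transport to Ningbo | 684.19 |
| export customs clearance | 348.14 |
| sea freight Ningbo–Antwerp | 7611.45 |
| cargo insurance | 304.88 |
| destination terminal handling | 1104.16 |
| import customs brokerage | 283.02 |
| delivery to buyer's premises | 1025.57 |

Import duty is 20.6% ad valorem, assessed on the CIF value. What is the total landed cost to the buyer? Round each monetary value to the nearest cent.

Total landed cost: AUD 342824.79

FOB: the seller bears costs until goods are on board at the origin port; the buyer bears freight, insurance and all costs thereafter.
Already in the invoice (seller's account under FOB): inland to port, export clearance — exclude.
CIF value = FOB price + freight + insurance = 274349.04 + 7611.45 + 304.88 = 282265.37
Import duty = 282265.37 × 20.6% = 58146.67
Buyer bears: freight 7611.45 + insurance 304.88 + destination terminal 1104.16 + brokerage 283.02 + delivery 1025.57 + duty 58146.67 = 68475.75
Landed cost = invoice 274349.04 + 68475.75 = 342824.79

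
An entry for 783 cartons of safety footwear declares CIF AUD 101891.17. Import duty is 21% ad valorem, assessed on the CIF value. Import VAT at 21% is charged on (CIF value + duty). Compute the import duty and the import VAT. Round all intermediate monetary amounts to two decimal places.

Import duty = 101891.17 × 21% = 21397.15
VAT base = CIF + duty = 101891.17 + 21397.15 = 123288.32
Import VAT = 123288.32 × 21% = 25890.55

Import duty: AUD 21397.15; import VAT: AUD 25890.55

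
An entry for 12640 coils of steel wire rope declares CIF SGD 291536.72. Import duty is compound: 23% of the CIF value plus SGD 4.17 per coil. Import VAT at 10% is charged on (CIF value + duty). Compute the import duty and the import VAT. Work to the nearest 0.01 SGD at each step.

Ad valorem component: 291536.72 × 23% = 67053.45
Specific component: 12640 × 4.17 = 52708.80
Import duty = 67053.45 + 52708.80 = 119762.25
VAT base = CIF + duty = 291536.72 + 119762.25 = 411298.97
Import VAT = 411298.97 × 10% = 41129.90

Import duty: SGD 119762.25; import VAT: SGD 41129.90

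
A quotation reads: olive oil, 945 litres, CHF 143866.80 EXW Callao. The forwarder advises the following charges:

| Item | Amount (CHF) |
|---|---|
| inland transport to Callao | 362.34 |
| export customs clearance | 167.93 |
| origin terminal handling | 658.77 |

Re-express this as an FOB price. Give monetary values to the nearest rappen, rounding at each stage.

FOB price: CHF 145055.84

From EXW to FOB, the seller additionally bears: inland to port, export clearance, origin terminal.
FOB price = 143866.80 + 362.34 + 167.93 + 658.77 = 145055.84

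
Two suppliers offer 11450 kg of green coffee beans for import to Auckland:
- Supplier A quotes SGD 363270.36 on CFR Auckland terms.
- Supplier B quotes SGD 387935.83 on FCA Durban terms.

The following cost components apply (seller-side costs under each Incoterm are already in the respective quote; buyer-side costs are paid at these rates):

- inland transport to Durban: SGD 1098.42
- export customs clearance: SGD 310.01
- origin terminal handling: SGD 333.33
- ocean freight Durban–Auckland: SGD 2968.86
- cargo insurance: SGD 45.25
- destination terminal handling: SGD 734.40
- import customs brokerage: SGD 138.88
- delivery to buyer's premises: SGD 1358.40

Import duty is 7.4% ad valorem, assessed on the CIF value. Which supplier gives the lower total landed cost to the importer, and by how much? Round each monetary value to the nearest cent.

Supplier A (CFR):
CIF value = CFR price + insurance = 363270.36 + 45.25 = 363315.61
Import duty = 363315.61 × 7.4% = 26885.36
Buyer bears (A): 45.25 + 734.40 + 138.88 + 1358.40 = 2276.93
Landed cost (A) = invoice 363270.36 + 2276.93 + duty 26885.36 = 392432.65
Supplier B (FCA):
CIF value = FCA price + origin terminal + freight + insurance = 387935.83 + 333.33 + 2968.86 + 45.25 = 391283.27
Import duty = 391283.27 × 7.4% = 28954.96
Buyer bears (B): 333.33 + 2968.86 + 45.25 + 734.40 + 138.88 + 1358.40 = 5579.12
Landed cost (B) = invoice 387935.83 + 5579.12 + duty 28954.96 = 422469.91
Difference = |392432.65 − 422469.91| = 30037.26

Supplier A is cheaper by SGD 30037.26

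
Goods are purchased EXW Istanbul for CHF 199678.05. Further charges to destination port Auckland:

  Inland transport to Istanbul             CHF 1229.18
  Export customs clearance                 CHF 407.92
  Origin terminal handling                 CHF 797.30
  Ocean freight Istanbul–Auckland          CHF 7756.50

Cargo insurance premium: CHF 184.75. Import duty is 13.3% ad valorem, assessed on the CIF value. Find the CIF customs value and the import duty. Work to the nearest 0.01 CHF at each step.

CIF = EXW price + pre-shipment costs + freight + insurance
CIF = 199678.05 + 1229.18 + 407.92 + 797.30 + 7756.50 + 184.75 = 210053.70
Import duty = 210053.70 × 13.3% = 27937.14

CIF value: CHF 210053.70; import duty: CHF 27937.14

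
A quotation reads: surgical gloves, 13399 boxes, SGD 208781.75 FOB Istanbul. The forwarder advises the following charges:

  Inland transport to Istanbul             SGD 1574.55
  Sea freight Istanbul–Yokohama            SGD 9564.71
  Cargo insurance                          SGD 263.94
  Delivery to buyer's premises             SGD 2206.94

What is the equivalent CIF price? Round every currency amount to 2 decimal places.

Not relevant to the conversion: inland to port — on the seller under both FOB and CIF; already in the FOB price and stays in the CIF price. delivery — on the buyer under both terms; not part of either seller's price.
From FOB to CIF, the seller additionally bears: freight, insurance.
CIF price = 208781.75 + 9564.71 + 263.94 = 218610.40

CIF price: SGD 218610.40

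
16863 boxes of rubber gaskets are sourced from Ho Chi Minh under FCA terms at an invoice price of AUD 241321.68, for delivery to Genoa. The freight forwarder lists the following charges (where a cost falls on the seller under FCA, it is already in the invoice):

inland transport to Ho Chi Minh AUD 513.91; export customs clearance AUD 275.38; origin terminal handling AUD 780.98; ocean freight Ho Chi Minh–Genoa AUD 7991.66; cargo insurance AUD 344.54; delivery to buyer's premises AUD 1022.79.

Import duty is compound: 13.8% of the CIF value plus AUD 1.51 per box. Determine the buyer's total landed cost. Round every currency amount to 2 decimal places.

FCA: the seller delivers export-cleared goods to the carrier; the buyer bears costs from that point.
Already in the invoice (seller's account under FCA): inland to port, export clearance — exclude.
CIF value = FCA price + origin terminal + freight + insurance = 241321.68 + 780.98 + 7991.66 + 344.54 = 250438.86
Ad valorem component: 250438.86 × 13.8% = 34560.56
Specific component: 16863 × 1.51 = 25463.13
Import duty = 34560.56 + 25463.13 = 60023.69
Buyer bears: origin terminal 780.98 + freight 7991.66 + insurance 344.54 + delivery 1022.79 + duty 60023.69 = 70163.66
Landed cost = invoice 241321.68 + 70163.66 = 311485.34

Total landed cost: AUD 311485.34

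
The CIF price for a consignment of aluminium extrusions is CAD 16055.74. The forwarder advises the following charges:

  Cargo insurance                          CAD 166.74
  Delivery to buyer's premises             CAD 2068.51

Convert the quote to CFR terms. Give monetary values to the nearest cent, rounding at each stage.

Not relevant to the conversion: delivery — on the buyer under both terms; not part of either seller's price.
From CIF to CFR, the seller no longer bears: insurance.
CFR price = 16055.74 − 166.74 = 15889.00

CFR price: CAD 15889.00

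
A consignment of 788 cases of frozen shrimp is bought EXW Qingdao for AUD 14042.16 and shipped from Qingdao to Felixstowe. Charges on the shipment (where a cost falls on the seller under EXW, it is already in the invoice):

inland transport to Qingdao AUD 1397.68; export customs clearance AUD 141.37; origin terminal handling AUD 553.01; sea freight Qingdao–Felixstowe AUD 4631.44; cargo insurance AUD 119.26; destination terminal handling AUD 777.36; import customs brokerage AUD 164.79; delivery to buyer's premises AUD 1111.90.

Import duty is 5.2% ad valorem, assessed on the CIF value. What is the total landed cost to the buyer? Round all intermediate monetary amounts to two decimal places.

EXW: the seller makes goods available at their premises; the buyer bears all onward costs.
CIF value = EXW price + inland to port + export clearance + origin terminal + freight + insurance = 14042.16 + 1397.68 + 141.37 + 553.01 + 4631.44 + 119.26 = 20884.92
Import duty = 20884.92 × 5.2% = 1086.02
Buyer bears: inland to port 1397.68 + export clearance 141.37 + origin terminal 553.01 + freight 4631.44 + insurance 119.26 + destination terminal 777.36 + brokerage 164.79 + delivery 1111.90 + duty 1086.02 = 9982.83
Landed cost = invoice 14042.16 + 9982.83 = 24024.99

Total landed cost: AUD 24024.99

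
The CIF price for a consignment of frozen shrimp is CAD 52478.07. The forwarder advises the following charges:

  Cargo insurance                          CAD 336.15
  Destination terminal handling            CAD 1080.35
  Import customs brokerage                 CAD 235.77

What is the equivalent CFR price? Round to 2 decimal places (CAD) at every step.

Not relevant to the conversion: destination terminal, brokerage — on the buyer under both terms; not part of either seller's price.
From CIF to CFR, the seller no longer bears: insurance.
CFR price = 52478.07 − 336.15 = 52141.92

CFR price: CAD 52141.92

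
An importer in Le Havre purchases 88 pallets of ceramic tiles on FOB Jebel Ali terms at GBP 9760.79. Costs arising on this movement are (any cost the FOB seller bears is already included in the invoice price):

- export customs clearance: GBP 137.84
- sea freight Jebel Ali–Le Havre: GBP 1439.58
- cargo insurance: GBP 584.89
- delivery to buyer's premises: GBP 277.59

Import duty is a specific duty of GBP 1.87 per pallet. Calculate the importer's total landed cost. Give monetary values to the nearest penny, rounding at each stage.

Total landed cost: GBP 12227.41

FOB: the seller bears costs until goods are on board at the origin port; the buyer bears freight, insurance and all costs thereafter.
Already in the invoice (seller's account under FOB): export clearance — exclude.
CIF value = FOB price + freight + insurance = 9760.79 + 1439.58 + 584.89 = 11785.26
Import duty = 88 × 1.87 = 164.56
Buyer bears: freight 1439.58 + insurance 584.89 + delivery 277.59 + duty 164.56 = 2466.62
Landed cost = invoice 9760.79 + 2466.62 = 12227.41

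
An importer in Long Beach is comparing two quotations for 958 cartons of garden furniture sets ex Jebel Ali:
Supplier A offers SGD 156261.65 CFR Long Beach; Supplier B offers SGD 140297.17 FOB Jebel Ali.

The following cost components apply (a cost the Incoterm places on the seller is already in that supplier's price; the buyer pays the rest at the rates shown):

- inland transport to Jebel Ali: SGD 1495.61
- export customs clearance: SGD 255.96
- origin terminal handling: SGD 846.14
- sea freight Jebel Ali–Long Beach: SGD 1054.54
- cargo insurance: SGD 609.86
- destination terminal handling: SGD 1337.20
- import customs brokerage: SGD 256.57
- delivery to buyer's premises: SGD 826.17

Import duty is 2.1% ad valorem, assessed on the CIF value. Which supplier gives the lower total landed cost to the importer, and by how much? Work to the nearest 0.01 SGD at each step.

Supplier A (CFR):
CIF value = CFR price + insurance = 156261.65 + 609.86 = 156871.51
Import duty = 156871.51 × 2.1% = 3294.30
Buyer bears (A): 609.86 + 1337.20 + 256.57 + 826.17 = 3029.80
Landed cost (A) = invoice 156261.65 + 3029.80 + duty 3294.30 = 162585.75
Supplier B (FOB):
CIF value = FOB price + freight + insurance = 140297.17 + 1054.54 + 609.86 = 141961.57
Import duty = 141961.57 × 2.1% = 2981.19
Buyer bears (B): 1054.54 + 609.86 + 1337.20 + 256.57 + 826.17 = 4084.34
Landed cost (B) = invoice 140297.17 + 4084.34 + duty 2981.19 = 147362.70
Difference = |162585.75 − 147362.70| = 15223.05

Supplier B is cheaper by SGD 15223.05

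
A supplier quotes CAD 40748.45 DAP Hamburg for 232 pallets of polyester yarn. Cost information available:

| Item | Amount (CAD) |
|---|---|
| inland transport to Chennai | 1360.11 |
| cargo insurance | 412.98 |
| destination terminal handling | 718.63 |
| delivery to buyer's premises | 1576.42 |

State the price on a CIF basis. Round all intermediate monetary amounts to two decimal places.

Not relevant to the conversion: insurance, inland to port — on the seller under both DAP and CIF; already in the DAP price and stays in the CIF price.
From DAP to CIF, the seller no longer bears: destination terminal, delivery.
CIF price = 40748.45 − 718.63 − 1576.42 = 38453.40

CIF price: CAD 38453.40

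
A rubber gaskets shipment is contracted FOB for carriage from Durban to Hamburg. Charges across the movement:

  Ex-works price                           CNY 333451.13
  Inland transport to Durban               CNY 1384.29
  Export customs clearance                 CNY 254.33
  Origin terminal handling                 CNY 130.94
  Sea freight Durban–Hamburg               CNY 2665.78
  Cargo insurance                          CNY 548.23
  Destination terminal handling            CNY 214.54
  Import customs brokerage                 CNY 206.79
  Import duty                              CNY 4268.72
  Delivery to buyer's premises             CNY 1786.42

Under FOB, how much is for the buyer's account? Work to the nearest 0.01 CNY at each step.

Buyer's account: CNY 9690.48

FOB: the seller bears costs until goods are on board at the origin port; the buyer bears freight, insurance and all costs thereafter.
Seller's account: goods 333451.13 + inland to port 1384.29 + export clearance 254.33 + origin terminal 130.94 = 335220.69
Buyer's account: freight 2665.78 + insurance 548.23 + destination terminal 214.54 + brokerage 206.79 + duty 4268.72 + delivery 1786.42 = 9690.48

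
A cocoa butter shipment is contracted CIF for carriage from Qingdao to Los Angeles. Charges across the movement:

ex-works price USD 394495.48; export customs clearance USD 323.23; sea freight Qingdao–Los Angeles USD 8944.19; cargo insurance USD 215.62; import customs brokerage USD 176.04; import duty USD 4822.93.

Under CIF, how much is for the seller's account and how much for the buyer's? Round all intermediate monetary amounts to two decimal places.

CIF: the seller pays costs through ocean freight and marine insurance to the destination port.
Seller's account: goods 394495.48 + export clearance 323.23 + freight 8944.19 + insurance 215.62 = 403978.52
Buyer's account: brokerage 176.04 + duty 4822.93 = 4998.97

Seller: USD 403978.52; buyer: USD 4998.97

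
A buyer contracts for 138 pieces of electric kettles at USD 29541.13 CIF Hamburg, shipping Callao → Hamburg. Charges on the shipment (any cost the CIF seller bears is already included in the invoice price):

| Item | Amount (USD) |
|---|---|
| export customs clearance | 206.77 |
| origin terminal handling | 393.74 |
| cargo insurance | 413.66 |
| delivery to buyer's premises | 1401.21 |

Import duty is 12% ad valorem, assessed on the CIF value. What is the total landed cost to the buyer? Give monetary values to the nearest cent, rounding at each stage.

Total landed cost: USD 34487.28

CIF: the seller pays costs through ocean freight and marine insurance to the destination port.
Already in the invoice (seller's account under CIF): export clearance, origin terminal, insurance — exclude.
The CIF price already equals the CIF value: 29541.13
Import duty = 29541.13 × 12% = 3544.94
Buyer bears: delivery 1401.21 + duty 3544.94 = 4946.15
Landed cost = invoice 29541.13 + 4946.15 = 34487.28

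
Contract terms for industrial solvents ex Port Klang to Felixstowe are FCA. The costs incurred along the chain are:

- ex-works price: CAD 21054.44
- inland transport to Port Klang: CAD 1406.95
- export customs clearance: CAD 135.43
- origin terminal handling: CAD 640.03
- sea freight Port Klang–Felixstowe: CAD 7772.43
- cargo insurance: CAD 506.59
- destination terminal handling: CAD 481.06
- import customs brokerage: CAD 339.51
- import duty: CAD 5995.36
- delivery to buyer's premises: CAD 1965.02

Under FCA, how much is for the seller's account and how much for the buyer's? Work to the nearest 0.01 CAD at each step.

FCA: the seller delivers export-cleared goods to the carrier; the buyer bears costs from that point.
Seller's account: goods 21054.44 + inland to port 1406.95 + export clearance 135.43 = 22596.82
Buyer's account: origin terminal 640.03 + freight 7772.43 + insurance 506.59 + destination terminal 481.06 + brokerage 339.51 + duty 5995.36 + delivery 1965.02 = 17700.00

Seller: CAD 22596.82; buyer: CAD 17700.00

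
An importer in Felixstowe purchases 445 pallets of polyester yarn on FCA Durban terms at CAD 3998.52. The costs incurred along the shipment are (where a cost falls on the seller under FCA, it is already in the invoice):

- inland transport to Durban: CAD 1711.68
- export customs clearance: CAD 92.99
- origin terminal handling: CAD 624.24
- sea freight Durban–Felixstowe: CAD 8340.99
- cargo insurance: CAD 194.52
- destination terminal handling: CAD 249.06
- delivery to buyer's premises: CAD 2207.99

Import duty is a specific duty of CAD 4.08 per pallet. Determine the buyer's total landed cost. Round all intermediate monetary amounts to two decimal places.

FCA: the seller delivers export-cleared goods to the carrier; the buyer bears costs from that point.
Already in the invoice (seller's account under FCA): inland to port, export clearance — exclude.
CIF value = FCA price + origin terminal + freight + insurance = 3998.52 + 624.24 + 8340.99 + 194.52 = 13158.27
Import duty = 445 × 4.08 = 1815.60
Buyer bears: origin terminal 624.24 + freight 8340.99 + insurance 194.52 + destination terminal 249.06 + delivery 2207.99 + duty 1815.60 = 13432.40
Landed cost = invoice 3998.52 + 13432.40 = 17430.92

Total landed cost: CAD 17430.92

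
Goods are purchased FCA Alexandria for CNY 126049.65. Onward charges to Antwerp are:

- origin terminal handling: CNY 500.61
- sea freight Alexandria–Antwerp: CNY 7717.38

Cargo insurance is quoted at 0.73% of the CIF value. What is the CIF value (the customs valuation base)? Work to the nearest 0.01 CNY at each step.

Let C be the CIF value. C = FCA price + pre-shipment costs + freight + 0.73% × C
C − 0.73% × C = 126049.65 + 500.61 + 7717.38
0.9927 × C = 134267.64
C = 134267.64 / 0.9927 = 135255.00
Insurance premium = 0.73% × 135255.00 = 987.36

CIF value: CNY 135255.00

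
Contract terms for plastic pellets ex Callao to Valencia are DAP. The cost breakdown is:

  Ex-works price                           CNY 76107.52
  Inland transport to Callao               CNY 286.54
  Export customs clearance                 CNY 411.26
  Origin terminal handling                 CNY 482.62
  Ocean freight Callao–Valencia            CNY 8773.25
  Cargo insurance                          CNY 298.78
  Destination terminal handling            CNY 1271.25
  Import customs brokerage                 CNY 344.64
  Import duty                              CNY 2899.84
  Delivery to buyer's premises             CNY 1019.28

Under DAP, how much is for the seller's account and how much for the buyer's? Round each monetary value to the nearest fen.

Seller: CNY 88650.50; buyer: CNY 3244.48

DAP: the seller bears all costs to the named destination except import duty and clearance.
Seller's account: goods 76107.52 + inland to port 286.54 + export clearance 411.26 + origin terminal 482.62 + freight 8773.25 + insurance 298.78 + destination terminal 1271.25 + delivery 1019.28 = 88650.50
Buyer's account: brokerage 344.64 + duty 2899.84 = 3244.48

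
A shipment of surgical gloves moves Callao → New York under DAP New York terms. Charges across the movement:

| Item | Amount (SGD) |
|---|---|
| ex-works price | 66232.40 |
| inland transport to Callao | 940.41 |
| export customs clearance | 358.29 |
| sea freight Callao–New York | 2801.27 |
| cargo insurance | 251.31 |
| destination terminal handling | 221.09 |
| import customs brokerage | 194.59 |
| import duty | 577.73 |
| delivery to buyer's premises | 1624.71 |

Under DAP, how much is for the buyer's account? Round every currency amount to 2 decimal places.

DAP: the seller bears all costs to the named destination except import duty and clearance.
Seller's account: goods 66232.40 + inland to port 940.41 + export clearance 358.29 + freight 2801.27 + insurance 251.31 + destination terminal 221.09 + delivery 1624.71 = 72429.48
Buyer's account: brokerage 194.59 + duty 577.73 = 772.32

Buyer's account: SGD 772.32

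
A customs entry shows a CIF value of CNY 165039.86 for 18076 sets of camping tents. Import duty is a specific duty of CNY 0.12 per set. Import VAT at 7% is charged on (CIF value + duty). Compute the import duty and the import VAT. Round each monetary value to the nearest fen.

Import duty: CNY 2169.12; import VAT: CNY 11704.63

Import duty = 18076 × 0.12 = 2169.12
VAT base = CIF + duty = 165039.86 + 2169.12 = 167208.98
Import VAT = 167208.98 × 7% = 11704.63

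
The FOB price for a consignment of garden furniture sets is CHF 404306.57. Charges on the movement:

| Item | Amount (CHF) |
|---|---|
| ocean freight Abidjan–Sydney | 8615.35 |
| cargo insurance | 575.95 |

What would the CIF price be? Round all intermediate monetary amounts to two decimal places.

CIF price: CHF 413497.87

From FOB to CIF, the seller additionally bears: freight, insurance.
CIF price = 404306.57 + 8615.35 + 575.95 = 413497.87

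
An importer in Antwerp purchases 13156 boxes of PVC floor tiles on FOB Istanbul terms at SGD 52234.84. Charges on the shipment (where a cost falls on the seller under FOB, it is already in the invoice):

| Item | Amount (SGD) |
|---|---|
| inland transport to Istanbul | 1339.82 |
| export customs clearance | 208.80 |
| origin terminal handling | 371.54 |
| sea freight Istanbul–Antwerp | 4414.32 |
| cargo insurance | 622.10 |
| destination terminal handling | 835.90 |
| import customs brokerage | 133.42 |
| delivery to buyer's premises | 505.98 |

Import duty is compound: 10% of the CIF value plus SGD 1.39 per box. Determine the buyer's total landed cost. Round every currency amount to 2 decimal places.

FOB: the seller bears costs until goods are on board at the origin port; the buyer bears freight, insurance and all costs thereafter.
Already in the invoice (seller's account under FOB): inland to port, export clearance, origin terminal — exclude.
CIF value = FOB price + freight + insurance = 52234.84 + 4414.32 + 622.10 = 57271.26
Ad valorem component: 57271.26 × 10% = 5727.13
Specific component: 13156 × 1.39 = 18286.84
Import duty = 5727.13 + 18286.84 = 24013.97
Buyer bears: freight 4414.32 + insurance 622.10 + destination terminal 835.90 + brokerage 133.42 + delivery 505.98 + duty 24013.97 = 30525.69
Landed cost = invoice 52234.84 + 30525.69 = 82760.53

Total landed cost: SGD 82760.53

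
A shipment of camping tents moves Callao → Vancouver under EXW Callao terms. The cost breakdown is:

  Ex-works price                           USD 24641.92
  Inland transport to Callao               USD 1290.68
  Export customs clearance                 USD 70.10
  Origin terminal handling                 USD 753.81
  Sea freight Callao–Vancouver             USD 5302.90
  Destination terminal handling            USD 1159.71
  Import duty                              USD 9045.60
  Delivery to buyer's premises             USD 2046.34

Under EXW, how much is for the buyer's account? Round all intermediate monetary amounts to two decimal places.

EXW: the seller makes goods available at their premises; the buyer bears all onward costs.
Seller's account: goods 24641.92 = 24641.92
Buyer's account: inland to port 1290.68 + export clearance 70.10 + origin terminal 753.81 + freight 5302.90 + destination terminal 1159.71 + duty 9045.60 + delivery 2046.34 = 19669.14

Buyer's account: USD 19669.14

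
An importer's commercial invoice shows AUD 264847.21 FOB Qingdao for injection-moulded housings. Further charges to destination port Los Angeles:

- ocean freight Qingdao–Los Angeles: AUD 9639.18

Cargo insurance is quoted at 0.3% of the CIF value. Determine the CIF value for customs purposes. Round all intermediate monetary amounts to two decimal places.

Let C be the CIF value. C = FOB price + freight + 0.3% × C
C − 0.3% × C = 264847.21 + 9639.18
0.997 × C = 274486.39
C = 274486.39 / 0.997 = 275312.33
Insurance premium = 0.3% × 275312.33 = 825.94

CIF value: AUD 275312.33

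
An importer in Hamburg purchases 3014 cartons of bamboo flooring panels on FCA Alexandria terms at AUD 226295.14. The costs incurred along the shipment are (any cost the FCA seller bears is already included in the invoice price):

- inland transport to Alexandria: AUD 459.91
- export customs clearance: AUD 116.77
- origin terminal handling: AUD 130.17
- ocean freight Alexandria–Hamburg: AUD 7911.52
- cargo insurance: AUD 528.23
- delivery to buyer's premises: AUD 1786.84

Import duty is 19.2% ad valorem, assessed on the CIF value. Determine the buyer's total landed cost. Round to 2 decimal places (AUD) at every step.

FCA: the seller delivers export-cleared goods to the carrier; the buyer bears costs from that point.
Already in the invoice (seller's account under FCA): inland to port, export clearance — exclude.
CIF value = FCA price + origin terminal + freight + insurance = 226295.14 + 130.17 + 7911.52 + 528.23 = 234865.06
Import duty = 234865.06 × 19.2% = 45094.09
Buyer bears: origin terminal 130.17 + freight 7911.52 + insurance 528.23 + delivery 1786.84 + duty 45094.09 = 55450.85
Landed cost = invoice 226295.14 + 55450.85 = 281745.99

Total landed cost: AUD 281745.99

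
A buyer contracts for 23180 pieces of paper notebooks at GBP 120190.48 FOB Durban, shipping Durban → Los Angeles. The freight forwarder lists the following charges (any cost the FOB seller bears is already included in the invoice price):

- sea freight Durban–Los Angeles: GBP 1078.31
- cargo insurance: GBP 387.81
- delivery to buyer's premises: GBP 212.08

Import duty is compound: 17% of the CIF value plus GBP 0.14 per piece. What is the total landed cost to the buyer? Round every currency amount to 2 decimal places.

Total landed cost: GBP 145795.50

FOB: the seller bears costs until goods are on board at the origin port; the buyer bears freight, insurance and all costs thereafter.
CIF value = FOB price + freight + insurance = 120190.48 + 1078.31 + 387.81 = 121656.60
Ad valorem component: 121656.60 × 17% = 20681.62
Specific component: 23180 × 0.14 = 3245.20
Import duty = 20681.62 + 3245.20 = 23926.82
Buyer bears: freight 1078.31 + insurance 387.81 + delivery 212.08 + duty 23926.82 = 25605.02
Landed cost = invoice 120190.48 + 25605.02 = 145795.50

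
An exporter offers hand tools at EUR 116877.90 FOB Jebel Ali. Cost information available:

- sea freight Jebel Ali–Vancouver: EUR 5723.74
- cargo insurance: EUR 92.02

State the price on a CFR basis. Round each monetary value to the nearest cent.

CFR price: EUR 122601.64

Not relevant to the conversion: insurance — on the buyer under both terms; not part of either seller's price.
From FOB to CFR, the seller additionally bears: freight.
CFR price = 116877.90 + 5723.74 = 122601.64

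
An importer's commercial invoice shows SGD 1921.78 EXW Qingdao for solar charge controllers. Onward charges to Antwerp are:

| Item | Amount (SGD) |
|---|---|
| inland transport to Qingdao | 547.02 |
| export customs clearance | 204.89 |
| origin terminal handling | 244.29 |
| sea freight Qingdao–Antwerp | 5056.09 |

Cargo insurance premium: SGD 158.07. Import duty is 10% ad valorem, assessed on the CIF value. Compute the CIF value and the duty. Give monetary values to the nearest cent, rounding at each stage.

CIF value: SGD 8132.14; import duty: SGD 813.21

CIF = EXW price + pre-shipment costs + freight + insurance
CIF = 1921.78 + 547.02 + 204.89 + 244.29 + 5056.09 + 158.07 = 8132.14
Import duty = 8132.14 × 10% = 813.21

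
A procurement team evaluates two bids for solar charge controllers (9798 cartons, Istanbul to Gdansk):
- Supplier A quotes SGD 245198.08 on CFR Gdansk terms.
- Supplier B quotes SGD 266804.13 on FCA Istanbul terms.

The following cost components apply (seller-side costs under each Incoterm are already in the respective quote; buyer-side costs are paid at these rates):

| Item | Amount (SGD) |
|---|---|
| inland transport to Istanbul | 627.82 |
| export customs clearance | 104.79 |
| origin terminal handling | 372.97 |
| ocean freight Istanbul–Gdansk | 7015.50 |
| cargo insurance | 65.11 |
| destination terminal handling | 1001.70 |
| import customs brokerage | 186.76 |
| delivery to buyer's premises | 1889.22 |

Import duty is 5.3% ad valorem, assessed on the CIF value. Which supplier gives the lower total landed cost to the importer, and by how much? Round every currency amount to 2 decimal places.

Supplier A (CFR):
CIF value = CFR price + insurance = 245198.08 + 65.11 = 245263.19
Import duty = 245263.19 × 5.3% = 12998.95
Buyer bears (A): 65.11 + 1001.70 + 186.76 + 1889.22 = 3142.79
Landed cost (A) = invoice 245198.08 + 3142.79 + duty 12998.95 = 261339.82
Supplier B (FCA):
CIF value = FCA price + origin terminal + freight + insurance = 266804.13 + 372.97 + 7015.50 + 65.11 = 274257.71
Import duty = 274257.71 × 5.3% = 14535.66
Buyer bears (B): 372.97 + 7015.50 + 65.11 + 1001.70 + 186.76 + 1889.22 = 10531.26
Landed cost (B) = invoice 266804.13 + 10531.26 + duty 14535.66 = 291871.05
Difference = |261339.82 − 291871.05| = 30531.23

Supplier A is cheaper by SGD 30531.23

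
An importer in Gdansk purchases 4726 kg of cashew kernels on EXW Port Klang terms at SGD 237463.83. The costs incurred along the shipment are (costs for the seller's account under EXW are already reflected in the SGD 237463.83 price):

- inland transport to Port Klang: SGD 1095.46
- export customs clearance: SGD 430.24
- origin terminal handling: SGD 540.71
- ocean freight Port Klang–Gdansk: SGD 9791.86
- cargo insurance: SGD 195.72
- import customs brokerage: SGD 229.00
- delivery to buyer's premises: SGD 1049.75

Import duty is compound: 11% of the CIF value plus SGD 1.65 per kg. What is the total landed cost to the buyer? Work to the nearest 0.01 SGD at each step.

EXW: the seller makes goods available at their premises; the buyer bears all onward costs.
CIF value = EXW price + inland to port + export clearance + origin terminal + freight + insurance = 237463.83 + 1095.46 + 430.24 + 540.71 + 9791.86 + 195.72 = 249517.82
Ad valorem component: 249517.82 × 11% = 27446.96
Specific component: 4726 × 1.65 = 7797.90
Import duty = 27446.96 + 7797.90 = 35244.86
Buyer bears: inland to port 1095.46 + export clearance 430.24 + origin terminal 540.71 + freight 9791.86 + insurance 195.72 + brokerage 229.00 + delivery 1049.75 + duty 35244.86 = 48577.60
Landed cost = invoice 237463.83 + 48577.60 = 286041.43

Total landed cost: SGD 286041.43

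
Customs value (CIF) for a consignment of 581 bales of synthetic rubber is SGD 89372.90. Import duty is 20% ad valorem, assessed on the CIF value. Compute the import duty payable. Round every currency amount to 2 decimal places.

Import duty: SGD 17874.58

Import duty = 89372.90 × 20% = 17874.58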